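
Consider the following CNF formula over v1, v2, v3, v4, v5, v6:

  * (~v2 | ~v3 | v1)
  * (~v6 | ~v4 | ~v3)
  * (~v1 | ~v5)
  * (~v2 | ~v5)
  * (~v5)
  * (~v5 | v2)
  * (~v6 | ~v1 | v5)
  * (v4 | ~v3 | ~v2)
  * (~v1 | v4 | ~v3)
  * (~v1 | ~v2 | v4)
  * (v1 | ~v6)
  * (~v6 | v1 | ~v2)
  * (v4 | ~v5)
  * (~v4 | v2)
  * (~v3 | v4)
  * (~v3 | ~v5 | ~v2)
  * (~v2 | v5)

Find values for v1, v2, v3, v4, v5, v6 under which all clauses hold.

v1 = T  v2 = F  v3 = F  v4 = F  v5 = F  v6 = F

Check each clause:
  1. (v1 | ~v2 | ~v3) — v1 is true.
  2. (~v6 | ~v4 | ~v3) — ~v6 is true.
  3. (~v5 | ~v1) — ~v5 is true.
  4. (~v2 | ~v5) — ~v5 is true.
  5. (~v5) — ~v5 is true.
  6. (v2 | ~v5) — ~v5 is true.
  7. (~v1 | ~v6 | v5) — ~v6 is true.
  8. (~v3 | v4 | ~v2) — ~v3 is true.
  9. (~v1 | ~v3 | v4) — ~v3 is true.
  10. (~v2 | v4 | ~v1) — ~v2 is true.
  11. (v1 | ~v6) — v1 is true.
  12. (~v6 | ~v2 | v1) — v1 is true.
  13. (~v5 | v4) — ~v5 is true.
  14. (v2 | ~v4) — ~v4 is true.
  15. (~v3 | v4) — ~v3 is true.
  16. (~v5 | ~v2 | ~v3) — ~v5 is true.
  17. (~v2 | v5) — ~v2 is true.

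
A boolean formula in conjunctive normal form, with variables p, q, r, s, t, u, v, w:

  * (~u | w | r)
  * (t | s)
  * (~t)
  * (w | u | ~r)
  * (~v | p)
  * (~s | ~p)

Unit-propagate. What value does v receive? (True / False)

False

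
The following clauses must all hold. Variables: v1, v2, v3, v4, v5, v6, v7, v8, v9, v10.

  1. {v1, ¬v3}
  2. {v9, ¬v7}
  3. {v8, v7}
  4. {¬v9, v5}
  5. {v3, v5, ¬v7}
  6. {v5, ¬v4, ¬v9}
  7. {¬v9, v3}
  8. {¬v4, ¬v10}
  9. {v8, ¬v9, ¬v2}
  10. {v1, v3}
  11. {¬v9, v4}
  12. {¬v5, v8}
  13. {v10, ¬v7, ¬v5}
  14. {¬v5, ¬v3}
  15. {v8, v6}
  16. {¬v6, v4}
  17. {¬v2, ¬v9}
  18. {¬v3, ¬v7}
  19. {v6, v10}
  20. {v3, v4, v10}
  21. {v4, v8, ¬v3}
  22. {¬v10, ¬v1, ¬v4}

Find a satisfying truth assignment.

v1 = True  v2 = True  v3 = False  v4 = True  v5 = False  v6 = True  v7 = False  v8 = True  v9 = False  v10 = False

v8 occurs only positively in the remaining clauses — set v8 = True.
Branch on v1: take v1 = True.
Try v2 = True.
  then v9 is forced to False.
  then v7 is forced to False.
Try v3 = False.
For the remaining variables, v4 = True, v5 = False, v6 = True, v10 = False works.
Every clause has at least one true literal under this assignment.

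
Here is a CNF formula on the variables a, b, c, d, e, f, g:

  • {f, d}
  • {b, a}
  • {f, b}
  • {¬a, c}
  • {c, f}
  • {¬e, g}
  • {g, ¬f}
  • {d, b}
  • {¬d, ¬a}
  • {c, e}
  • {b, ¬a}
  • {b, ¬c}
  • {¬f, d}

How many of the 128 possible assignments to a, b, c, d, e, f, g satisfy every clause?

6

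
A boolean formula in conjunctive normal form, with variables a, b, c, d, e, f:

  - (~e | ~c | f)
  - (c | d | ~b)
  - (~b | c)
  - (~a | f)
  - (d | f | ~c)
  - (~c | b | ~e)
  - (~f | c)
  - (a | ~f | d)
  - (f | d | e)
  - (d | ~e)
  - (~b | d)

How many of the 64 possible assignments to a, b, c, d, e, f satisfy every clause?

Split on c, then d.
  c=1, d=1: 8 of the 16 assignments to (a,b,e,f) work.
  c=1, d=0: remaining (a,b,e,f) ∈ {(1,0,0,1)} — 1.
  c=0, d=1: remaining (a,b,e,f) ∈ {(0,0,0,0); (0,0,1,0)} — 2.
  c=0, d=0: a clause becomes empty — 0.
Total: 8 + 1 + 2 + 0 = 11.

11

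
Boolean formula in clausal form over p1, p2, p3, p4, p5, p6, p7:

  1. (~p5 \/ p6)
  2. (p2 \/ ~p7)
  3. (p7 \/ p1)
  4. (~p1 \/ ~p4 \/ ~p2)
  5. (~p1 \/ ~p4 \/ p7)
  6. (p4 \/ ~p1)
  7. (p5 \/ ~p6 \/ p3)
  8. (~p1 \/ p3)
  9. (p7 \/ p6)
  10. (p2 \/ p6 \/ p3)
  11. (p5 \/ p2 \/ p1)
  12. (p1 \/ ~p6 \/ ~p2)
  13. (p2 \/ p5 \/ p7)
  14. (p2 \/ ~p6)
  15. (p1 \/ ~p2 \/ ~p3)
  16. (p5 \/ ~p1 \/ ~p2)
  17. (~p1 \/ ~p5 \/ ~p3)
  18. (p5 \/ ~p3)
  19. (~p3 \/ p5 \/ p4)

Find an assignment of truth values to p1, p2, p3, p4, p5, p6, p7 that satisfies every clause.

Branch on p1: take p1 = False.
  then p7 is forced to True.
  then p2 is forced to True.
  then p6 is forced to False.
  then p5 is forced to False.
  then p3 is forced to False.
p4 is now unconstrained; take p4 = False.
Every clause has at least one true literal under this assignment.

p1=F, p2=T, p3=F, p4=F, p5=F, p6=F, p7=T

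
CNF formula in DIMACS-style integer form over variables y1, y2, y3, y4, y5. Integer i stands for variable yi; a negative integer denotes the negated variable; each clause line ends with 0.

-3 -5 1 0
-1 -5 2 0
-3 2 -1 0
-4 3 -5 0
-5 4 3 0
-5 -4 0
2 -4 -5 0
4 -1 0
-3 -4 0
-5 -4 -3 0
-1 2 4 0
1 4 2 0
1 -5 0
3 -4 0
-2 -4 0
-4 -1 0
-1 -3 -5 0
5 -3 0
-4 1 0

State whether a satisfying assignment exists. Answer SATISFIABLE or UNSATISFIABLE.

Set y1 = False and propagate.
  then y5 is forced to False.
  then y3 is forced to False.
  then y4 is forced to False.
  then y2 is forced to True.
So y1=False, y2=True, y3=False, y4=False, y5=False is a satisfying assignment.

SATISFIABLE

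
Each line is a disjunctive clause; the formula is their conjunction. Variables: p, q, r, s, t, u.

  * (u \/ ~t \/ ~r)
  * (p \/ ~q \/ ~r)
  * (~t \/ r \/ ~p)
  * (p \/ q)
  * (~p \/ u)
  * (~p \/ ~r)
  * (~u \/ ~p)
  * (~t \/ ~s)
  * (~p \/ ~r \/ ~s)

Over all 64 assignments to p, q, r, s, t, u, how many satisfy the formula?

The models are:
  p=F q=T r=F s=F t=F u=F
  p=F q=T r=F s=F t=F u=T
  p=F q=T r=F s=F t=T u=F
  p=F q=T r=F s=F t=T u=T
  p=F q=T r=F s=T t=F u=F
  p=F q=T r=F s=T t=F u=T
Count: 6.

6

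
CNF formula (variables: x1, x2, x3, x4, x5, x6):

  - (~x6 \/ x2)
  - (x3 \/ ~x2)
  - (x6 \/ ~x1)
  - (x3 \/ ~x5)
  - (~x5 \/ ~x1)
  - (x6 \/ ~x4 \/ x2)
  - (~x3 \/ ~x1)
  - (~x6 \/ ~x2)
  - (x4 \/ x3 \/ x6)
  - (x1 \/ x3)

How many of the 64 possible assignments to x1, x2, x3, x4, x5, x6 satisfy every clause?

Satisfying assignments:
  x1=F x2=F x3=T x4=F x5=F x6=F
  x1=F x2=F x3=T x4=F x5=T x6=F
  x1=F x2=T x3=T x4=F x5=F x6=F
  x1=F x2=T x3=T x4=F x5=T x6=F
  x1=F x2=T x3=T x4=T x5=F x6=F
  x1=F x2=T x3=T x4=T x5=T x6=F
Count: 6.

6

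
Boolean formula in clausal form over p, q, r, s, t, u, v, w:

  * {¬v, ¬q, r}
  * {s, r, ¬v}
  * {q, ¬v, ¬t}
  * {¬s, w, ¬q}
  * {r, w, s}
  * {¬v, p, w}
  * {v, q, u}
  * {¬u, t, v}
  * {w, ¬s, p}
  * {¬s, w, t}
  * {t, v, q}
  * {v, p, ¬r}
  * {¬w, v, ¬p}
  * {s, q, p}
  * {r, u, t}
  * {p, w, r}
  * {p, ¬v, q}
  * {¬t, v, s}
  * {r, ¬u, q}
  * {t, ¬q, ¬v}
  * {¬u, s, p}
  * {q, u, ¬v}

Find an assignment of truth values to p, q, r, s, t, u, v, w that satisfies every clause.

p=False, q=True, r=True, s=True, t=True, u=False, v=True, w=True

Check each clause:
  1. {¬q, r, ¬v} — r is true.
  2. {r, s, ¬v} — r is true.
  3. {q, ¬t, ¬v} — q is true.
  4. {¬q, w, ¬s} — w is true.
  5. {w, r, s} — w is true.
  6. {w, ¬v, p} — w is true.
  7. {v, u, q} — q is true.
  8. {v, ¬u, t} — ¬u is true.
  9. {p, ¬s, w} — w is true.
  10. {¬s, t, w} — w is true.
  11. {q, v, t} — q is true.
  12. {p, ¬r, v} — v is true.
  13. {v, ¬p, ¬w} — ¬p is true.
  14. {p, s, q} — q is true.
  15. {t, r, u} — r is true.
  16. {w, p, r} — w is true.
  17. {q, ¬v, p} — q is true.
  18. {s, v, ¬t} — s is true.
  19. {r, q, ¬u} — q is true.
  20. {¬v, t, ¬q} — t is true.
  21. {p, s, ¬u} — ¬u is true.
  22. {q, u, ¬v} — q is true.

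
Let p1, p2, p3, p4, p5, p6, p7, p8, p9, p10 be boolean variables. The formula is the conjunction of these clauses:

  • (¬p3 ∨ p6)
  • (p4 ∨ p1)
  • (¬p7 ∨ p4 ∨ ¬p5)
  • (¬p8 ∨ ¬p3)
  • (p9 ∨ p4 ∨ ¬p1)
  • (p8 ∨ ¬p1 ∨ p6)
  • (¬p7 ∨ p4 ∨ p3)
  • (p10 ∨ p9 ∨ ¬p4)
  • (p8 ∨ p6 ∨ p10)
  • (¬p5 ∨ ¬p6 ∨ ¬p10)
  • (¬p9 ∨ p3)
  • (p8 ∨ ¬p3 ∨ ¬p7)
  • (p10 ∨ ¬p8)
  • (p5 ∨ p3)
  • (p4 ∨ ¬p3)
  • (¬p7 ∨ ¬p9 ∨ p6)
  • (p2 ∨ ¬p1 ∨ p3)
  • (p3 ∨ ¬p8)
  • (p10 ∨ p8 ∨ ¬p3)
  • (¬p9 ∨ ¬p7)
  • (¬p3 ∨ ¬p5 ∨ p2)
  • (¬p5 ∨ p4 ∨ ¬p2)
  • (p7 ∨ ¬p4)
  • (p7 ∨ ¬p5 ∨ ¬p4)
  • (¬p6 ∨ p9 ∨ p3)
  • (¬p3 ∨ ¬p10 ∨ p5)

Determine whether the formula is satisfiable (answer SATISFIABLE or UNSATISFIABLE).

SATISFIABLE

Try p1 = False.
  then p4 is forced to True.
  then p7 is forced to True.
  then p9 is forced to False.
  then p10 is forced to True.
Set p2 = False and propagate.
The remaining clauses are satisfied by p3 = False, p5 = True, p6 = False, p8 = False.
So p1=0, p2=0, p3=0, p4=1, p5=1, p6=0, p7=1, p8=0, p9=0, p10=1 is a satisfying assignment.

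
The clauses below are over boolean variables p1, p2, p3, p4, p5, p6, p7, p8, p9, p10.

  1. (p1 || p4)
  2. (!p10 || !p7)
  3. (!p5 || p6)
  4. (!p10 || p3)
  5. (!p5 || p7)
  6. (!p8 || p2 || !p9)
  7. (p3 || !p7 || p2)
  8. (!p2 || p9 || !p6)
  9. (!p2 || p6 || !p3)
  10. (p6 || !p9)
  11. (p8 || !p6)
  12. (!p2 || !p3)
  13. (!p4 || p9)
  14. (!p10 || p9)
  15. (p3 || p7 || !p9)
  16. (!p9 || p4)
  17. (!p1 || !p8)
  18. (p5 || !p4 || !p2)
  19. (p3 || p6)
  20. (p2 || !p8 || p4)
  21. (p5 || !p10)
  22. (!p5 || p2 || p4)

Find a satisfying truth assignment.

p1 = True, p2 = False, p3 = True, p4 = False, p5 = False, p6 = False, p7 = True, p8 = False, p9 = False, p10 = False

Check each clause:
  1. (p4 || p1) — p1 is true.
  2. (!p10 || !p7) — !p10 is true.
  3. (p6 || !p5) — !p5 is true.
  4. (p3 || !p10) — p3 is true.
  5. (p7 || !p5) — !p5 is true.
  6. (!p8 || p2 || !p9) — !p8 is true.
  7. (p2 || !p7 || p3) — p3 is true.
  8. (!p2 || !p6 || p9) — !p6 is true.
  9. (!p3 || p6 || !p2) — !p2 is true.
  10. (p6 || !p9) — !p9 is true.
  11. (!p6 || p8) — !p6 is true.
  12. (!p3 || !p2) — !p2 is true.
  13. (!p4 || p9) — !p4 is true.
  14. (p9 || !p10) — !p10 is true.
  15. (p7 || !p9 || p3) — p3 is true.
  16. (!p9 || p4) — !p9 is true.
  17. (!p1 || !p8) — !p8 is true.
  18. (!p4 || p5 || !p2) — !p4 is true.
  19. (p6 || p3) — p3 is true.
  20. (p4 || p2 || !p8) — !p8 is true.
  21. (!p10 || p5) — !p10 is true.
  22. (p4 || p2 || !p5) — !p5 is true.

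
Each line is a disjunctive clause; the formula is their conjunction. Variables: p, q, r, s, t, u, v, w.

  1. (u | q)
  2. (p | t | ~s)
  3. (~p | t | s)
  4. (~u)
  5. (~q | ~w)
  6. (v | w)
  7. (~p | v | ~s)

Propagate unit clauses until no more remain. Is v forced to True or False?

(~u) is a unit clause: u = False.
(u | q) with u = False leaves only q, so q = True.
(~q | ~w) with q = True leaves only ~w, so w = False.
In (w | v), w is now false; v must hold, so v = True.

True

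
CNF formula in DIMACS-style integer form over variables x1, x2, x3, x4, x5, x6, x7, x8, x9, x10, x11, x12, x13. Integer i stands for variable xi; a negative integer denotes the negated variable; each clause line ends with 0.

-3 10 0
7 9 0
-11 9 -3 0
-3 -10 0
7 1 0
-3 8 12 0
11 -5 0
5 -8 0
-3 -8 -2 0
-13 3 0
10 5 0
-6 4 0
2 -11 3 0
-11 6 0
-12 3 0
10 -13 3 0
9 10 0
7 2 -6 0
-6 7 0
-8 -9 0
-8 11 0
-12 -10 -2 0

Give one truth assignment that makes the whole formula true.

x1=1, x2=1, x3=0, x4=1, x5=1, x6=1, x7=1, x8=0, x9=1, x10=1, x11=1, x12=0, x13=0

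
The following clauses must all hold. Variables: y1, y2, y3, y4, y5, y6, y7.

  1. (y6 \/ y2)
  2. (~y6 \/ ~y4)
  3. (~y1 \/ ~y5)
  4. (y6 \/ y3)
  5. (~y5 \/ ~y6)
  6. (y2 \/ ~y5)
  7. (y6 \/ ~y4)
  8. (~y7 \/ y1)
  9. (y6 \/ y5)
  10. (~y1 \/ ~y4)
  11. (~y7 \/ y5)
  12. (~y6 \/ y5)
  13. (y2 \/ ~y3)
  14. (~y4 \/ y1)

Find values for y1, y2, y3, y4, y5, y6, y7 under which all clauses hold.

y1 = F, y2 = T, y3 = T, y4 = F, y5 = T, y6 = F, y7 = F

y2 occurs only positively in the remaining clauses — set y2 = True.
y4 occurs only negated in the remaining clauses — set y4 = False.
Try y1 = False.
  then y7 is forced to False.
Try y3 = True.
Branch on y5: take y5 = True.
  then y6 is forced to False.
Every clause has at least one true literal under this assignment.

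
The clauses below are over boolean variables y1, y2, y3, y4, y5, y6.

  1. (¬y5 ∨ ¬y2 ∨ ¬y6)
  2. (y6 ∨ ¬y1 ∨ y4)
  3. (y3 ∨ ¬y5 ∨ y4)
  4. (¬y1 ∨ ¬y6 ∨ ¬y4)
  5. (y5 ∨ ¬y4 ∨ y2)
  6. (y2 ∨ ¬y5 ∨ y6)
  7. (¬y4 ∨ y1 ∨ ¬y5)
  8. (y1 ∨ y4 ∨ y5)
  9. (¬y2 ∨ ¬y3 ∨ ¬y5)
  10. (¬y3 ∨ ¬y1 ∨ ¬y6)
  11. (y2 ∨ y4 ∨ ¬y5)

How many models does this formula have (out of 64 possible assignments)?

Case analysis on y5 and y4:
  y5=T, y4=T: remaining (y1,y2,y3,y6) ∈ {(T,T,F,F)} — 1.
  y5=T, y4=F: a clause becomes empty — 0.
  y5=F, y4=T: y3 free; 3 ways for (y1,y2,y6) × 2^1 = 6.
  y5=F, y4=F: remaining (y1,y2,y3,y6) ∈ {(T,F,F,T); (T,T,F,T)} — 2.
Total: 1 + 0 + 6 + 2 = 9.

9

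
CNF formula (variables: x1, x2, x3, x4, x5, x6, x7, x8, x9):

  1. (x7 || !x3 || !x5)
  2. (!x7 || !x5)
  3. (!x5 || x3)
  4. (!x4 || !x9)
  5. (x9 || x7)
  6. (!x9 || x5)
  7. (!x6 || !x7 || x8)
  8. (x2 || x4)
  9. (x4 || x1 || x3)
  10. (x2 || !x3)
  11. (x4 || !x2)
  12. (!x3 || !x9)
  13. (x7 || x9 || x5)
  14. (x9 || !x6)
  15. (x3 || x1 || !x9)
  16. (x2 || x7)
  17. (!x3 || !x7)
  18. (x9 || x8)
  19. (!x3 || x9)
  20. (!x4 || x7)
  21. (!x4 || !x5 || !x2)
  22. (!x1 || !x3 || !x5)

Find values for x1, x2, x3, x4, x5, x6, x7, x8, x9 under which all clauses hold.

x1 = T  x2 = F  x3 = F  x4 = T  x5 = F  x6 = F  x7 = T  x8 = T  x9 = F

Pure literal: x6 appears only negated; assign x6 = False.
Pure literal: x8 appears only positively; assign x8 = True.
Branch on x1: take x1 = True.
For the remaining variables, x2 = False, x3 = False, x4 = True, x5 = False, x7 = True, x9 = False works.
Check each clause:
  1. (!x5 || x7 || !x3) — !x5 is true.
  2. (!x5 || !x7) — !x5 is true.
  3. (!x5 || x3) — !x5 is true.
  4. (!x4 || !x9) — !x9 is true.
  5. (x9 || x7) — x7 is true.
  6. (!x9 || x5) — !x9 is true.
  7. (!x6 || !x7 || x8) — x8 is true.
  8. (x4 || x2) — x4 is true.
  9. (x4 || x1 || x3) — x1 is true.
  10. (x2 || !x3) — !x3 is true.
  11. (x4 || !x2) — x4 is true.
  12. (!x3 || !x9) — !x3 is true.
  13. (x7 || x9 || x5) — x7 is true.
  14. (x9 || !x6) — !x6 is true.
  15. (!x9 || x3 || x1) — x1 is true.
  16. (x7 || x2) — x7 is true.
  17. (!x7 || !x3) — !x3 is true.
  18. (x8 || x9) — x8 is true.
  19. (!x3 || x9) — !x3 is true.
  20. (x7 || !x4) — x7 is true.
  21. (!x5 || !x2 || !x4) — !x5 is true.
  22. (!x5 || !x1 || !x3) — !x5 is true.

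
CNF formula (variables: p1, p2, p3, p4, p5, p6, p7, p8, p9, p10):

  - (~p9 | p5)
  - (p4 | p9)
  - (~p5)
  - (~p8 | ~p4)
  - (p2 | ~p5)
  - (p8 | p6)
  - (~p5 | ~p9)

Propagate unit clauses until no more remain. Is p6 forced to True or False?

True

Unit clause (~p5) sets p5 = False.
(p5 | ~p9) with p5 = False leaves only ~p9, so p9 = False.
In (p4 | p9), p9 is now false; p4 must hold, so p4 = True.
From (~p4 | ~p8) and p4 = True: p8 = False.
(p8 | p6) with p8 = False leaves only p6, so p6 = True.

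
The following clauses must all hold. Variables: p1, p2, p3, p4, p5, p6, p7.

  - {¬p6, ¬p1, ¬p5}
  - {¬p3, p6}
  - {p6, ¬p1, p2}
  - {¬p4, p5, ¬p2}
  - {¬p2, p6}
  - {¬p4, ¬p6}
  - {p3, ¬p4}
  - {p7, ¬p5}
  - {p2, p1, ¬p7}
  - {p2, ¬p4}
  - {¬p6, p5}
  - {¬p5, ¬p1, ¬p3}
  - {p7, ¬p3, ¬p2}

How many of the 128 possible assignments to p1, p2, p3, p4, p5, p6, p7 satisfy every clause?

The models are:
  p1=F p2=F p3=F p4=F p5=F p6=F p7=F
  p1=F p2=T p3=F p4=F p5=T p6=T p7=T
  p1=F p2=T p3=T p4=F p5=T p6=T p7=T
Count: 3.

3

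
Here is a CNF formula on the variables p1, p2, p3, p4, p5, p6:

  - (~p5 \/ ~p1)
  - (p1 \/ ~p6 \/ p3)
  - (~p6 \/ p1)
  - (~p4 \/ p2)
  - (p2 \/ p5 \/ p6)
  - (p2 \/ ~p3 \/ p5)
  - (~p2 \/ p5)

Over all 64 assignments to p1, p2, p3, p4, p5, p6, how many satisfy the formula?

7

Satisfying assignments:
  p1=0 p2=0 p3=0 p4=0 p5=1 p6=0
  p1=0 p2=0 p3=1 p4=0 p5=1 p6=0
  p1=0 p2=1 p3=0 p4=0 p5=1 p6=0
  p1=0 p2=1 p3=0 p4=1 p5=1 p6=0
  p1=0 p2=1 p3=1 p4=0 p5=1 p6=0
  p1=0 p2=1 p3=1 p4=1 p5=1 p6=0
  p1=1 p2=0 p3=0 p4=0 p5=0 p6=1
That's 7 in total.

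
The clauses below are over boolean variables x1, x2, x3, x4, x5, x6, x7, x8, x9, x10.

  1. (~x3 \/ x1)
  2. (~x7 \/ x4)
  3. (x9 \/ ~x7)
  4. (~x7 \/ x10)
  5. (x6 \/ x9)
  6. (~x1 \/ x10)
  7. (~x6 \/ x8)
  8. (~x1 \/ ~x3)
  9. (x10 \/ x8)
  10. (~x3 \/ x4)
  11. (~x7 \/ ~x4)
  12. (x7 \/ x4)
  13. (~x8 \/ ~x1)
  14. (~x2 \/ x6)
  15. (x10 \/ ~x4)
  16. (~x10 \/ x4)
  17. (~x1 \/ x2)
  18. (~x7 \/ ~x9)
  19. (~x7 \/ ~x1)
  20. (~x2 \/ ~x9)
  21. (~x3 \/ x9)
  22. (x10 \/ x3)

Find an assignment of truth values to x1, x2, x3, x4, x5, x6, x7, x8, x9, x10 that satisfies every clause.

Set x1 = False and propagate.
  then x3 is forced to False.
  then x10 is forced to True.
  then x4 is forced to True.
  then x7 is forced to False.
Branch on x2: take x2 = False.
The remaining clauses are satisfied by x5 = True, x6 = False, x8 = True, x9 = True.

x1 = False, x2 = False, x3 = False, x4 = True, x5 = True, x6 = False, x7 = False, x8 = True, x9 = True, x10 = True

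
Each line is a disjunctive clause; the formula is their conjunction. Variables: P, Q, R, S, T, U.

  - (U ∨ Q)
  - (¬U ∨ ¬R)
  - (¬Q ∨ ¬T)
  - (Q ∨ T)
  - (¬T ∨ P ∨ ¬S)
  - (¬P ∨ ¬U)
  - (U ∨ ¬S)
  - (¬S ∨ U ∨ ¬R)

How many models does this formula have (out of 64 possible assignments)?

7

Satisfying assignments:
  P=F Q=F R=F S=F T=T U=T
  P=F Q=T R=F S=F T=F U=F
  P=F Q=T R=F S=F T=F U=T
  P=F Q=T R=F S=T T=F U=T
  P=F Q=T R=T S=F T=F U=F
  P=T Q=T R=F S=F T=F U=F
  P=T Q=T R=T S=F T=F U=F
That's 7 in total.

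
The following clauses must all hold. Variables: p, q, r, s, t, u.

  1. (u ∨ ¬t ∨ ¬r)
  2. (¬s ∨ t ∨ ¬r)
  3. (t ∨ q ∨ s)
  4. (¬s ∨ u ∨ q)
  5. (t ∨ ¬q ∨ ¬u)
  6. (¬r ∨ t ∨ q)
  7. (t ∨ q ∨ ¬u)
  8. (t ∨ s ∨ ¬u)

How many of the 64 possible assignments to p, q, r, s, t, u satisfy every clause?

Split on t, then q.
  t=1, q=1: p, s free; 3 ways for (r,u) × 2^2 = 12.
  t=1, q=0: p free; 5 ways for (r,s,u) × 2^1 = 10.
  t=0, q=1: p free; 3 ways for (r,s,u) × 2^1 = 6.
  t=0, q=0: a clause becomes empty — 0.
Total: 12 + 10 + 6 + 0 = 28.

28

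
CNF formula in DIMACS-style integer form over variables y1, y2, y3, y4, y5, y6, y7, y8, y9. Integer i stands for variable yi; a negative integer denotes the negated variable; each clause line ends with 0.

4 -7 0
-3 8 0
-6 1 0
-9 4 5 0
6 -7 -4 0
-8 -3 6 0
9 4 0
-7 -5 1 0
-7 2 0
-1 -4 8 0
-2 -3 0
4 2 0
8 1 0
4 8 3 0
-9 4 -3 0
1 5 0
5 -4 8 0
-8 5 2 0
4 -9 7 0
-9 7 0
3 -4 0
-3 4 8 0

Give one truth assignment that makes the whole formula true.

y1 = 1, y2 = 0, y3 = 1, y4 = 1, y5 = 1, y6 = 1, y7 = 0, y8 = 1, y9 = 0

Check each clause:
  1. (~y7 | y4) — ~y7 is true.
  2. (y8 | ~y3) — y8 is true.
  3. (y1 | ~y6) — y1 is true.
  4. (~y9 | y5 | y4) — y4 is true.
  5. (~y7 | ~y4 | y6) — ~y7 is true.
  6. (y6 | ~y8 | ~y3) — y6 is true.
  7. (y4 | y9) — y4 is true.
  8. (y1 | ~y7 | ~y5) — y1 is true.
  9. (y2 | ~y7) — ~y7 is true.
  10. (~y1 | ~y4 | y8) — y8 is true.
  11. (~y2 | ~y3) — ~y2 is true.
  12. (y2 | y4) — y4 is true.
  13. (y8 | y1) — y8 is true.
  14. (y3 | y4 | y8) — y8 is true.
  15. (y4 | ~y9 | ~y3) — y4 is true.
  16. (y5 | y1) — y1 is true.
  17. (y5 | ~y4 | y8) — y8 is true.
  18. (y5 | y2 | ~y8) — y5 is true.
  19. (y7 | ~y9 | y4) — ~y9 is true.
  20. (y7 | ~y9) — ~y9 is true.
  21. (y3 | ~y4) — y3 is true.
  22. (~y3 | y8 | y4) — y8 is true.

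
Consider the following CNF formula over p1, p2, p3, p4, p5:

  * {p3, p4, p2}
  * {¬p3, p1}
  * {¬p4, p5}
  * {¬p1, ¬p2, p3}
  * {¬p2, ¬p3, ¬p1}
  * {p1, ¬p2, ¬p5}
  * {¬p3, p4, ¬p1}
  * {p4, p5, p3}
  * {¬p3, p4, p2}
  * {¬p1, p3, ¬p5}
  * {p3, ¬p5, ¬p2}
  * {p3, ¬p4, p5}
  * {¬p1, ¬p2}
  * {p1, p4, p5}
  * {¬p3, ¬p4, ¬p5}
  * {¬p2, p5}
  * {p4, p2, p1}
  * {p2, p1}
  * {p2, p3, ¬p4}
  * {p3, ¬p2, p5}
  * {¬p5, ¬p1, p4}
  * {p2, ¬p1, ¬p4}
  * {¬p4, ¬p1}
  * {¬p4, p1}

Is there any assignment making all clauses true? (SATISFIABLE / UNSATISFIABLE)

p1 = True:
  propagation gives p2=False, p4=False, p3=True; an empty clause results — contradiction.
p1 = False:
  propagation gives p3=False, p2=True, p5=False; an empty clause results — contradiction.
Every branch closes, so no satisfying assignment exists.

UNSATISFIABLE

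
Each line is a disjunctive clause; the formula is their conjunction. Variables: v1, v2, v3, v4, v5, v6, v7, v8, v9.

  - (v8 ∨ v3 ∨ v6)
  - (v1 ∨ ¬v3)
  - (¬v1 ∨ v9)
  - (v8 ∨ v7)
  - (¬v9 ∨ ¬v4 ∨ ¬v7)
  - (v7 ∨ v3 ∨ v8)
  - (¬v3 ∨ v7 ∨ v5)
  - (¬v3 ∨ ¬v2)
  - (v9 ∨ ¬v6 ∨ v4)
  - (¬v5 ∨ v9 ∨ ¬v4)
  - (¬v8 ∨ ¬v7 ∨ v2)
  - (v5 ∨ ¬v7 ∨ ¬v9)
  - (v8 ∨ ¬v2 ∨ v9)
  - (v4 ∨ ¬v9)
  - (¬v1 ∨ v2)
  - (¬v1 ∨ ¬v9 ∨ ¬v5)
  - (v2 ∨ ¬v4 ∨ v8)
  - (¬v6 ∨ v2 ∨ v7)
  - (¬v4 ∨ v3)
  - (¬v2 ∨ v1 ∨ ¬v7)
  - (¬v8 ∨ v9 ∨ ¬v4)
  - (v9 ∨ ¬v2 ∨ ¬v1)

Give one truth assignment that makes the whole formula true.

v1 = F  v2 = T  v3 = F  v4 = F  v5 = T  v6 = F  v7 = F  v8 = T  v9 = F

Branch on v1: take v1 = False.
  then v3 is forced to False.
  then v4 is forced to False.
  then v9 is forced to False.
  then v6 is forced to False.
  then v8 is forced to True.
Branch on v2: take v2 = True.
  then v7 is forced to False.
v5 is now unconstrained; take v5 = True.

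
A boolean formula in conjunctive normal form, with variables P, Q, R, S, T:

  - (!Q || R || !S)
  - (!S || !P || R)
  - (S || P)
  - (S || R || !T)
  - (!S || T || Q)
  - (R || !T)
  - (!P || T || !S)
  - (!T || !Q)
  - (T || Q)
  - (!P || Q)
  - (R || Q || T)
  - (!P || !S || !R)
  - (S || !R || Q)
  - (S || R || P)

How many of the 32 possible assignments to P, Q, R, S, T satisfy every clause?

The models are:
  P=0 Q=0 R=1 S=1 T=1
  P=0 Q=1 R=1 S=1 T=0
  P=1 Q=1 R=0 S=0 T=0
  P=1 Q=1 R=1 S=0 T=0
That's 4 in total.

4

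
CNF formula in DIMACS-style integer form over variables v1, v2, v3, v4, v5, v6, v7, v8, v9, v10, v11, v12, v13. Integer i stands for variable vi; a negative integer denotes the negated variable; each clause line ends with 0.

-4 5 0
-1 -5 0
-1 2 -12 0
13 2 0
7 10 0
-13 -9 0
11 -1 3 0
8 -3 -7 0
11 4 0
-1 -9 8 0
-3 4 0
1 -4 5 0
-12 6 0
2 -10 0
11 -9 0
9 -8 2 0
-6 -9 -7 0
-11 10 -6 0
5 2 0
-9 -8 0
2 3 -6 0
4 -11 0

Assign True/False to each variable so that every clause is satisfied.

v1=0  v2=1  v3=1  v4=1  v5=1  v6=1  v7=1  v8=1  v9=0  v10=1  v11=1  v12=0  v13=0

v2 occurs only positively in the remaining clauses — set v2 = True.
Pure literal: v12 appears only negated; assign v12 = False.
Branch on v1: take v1 = False.
Set v3 = True and propagate.
  then v4 is forced to True.
  then v5 is forced to True.
Branch on v6: take v6 = True.
For the remaining variables, v7 = True, v8 = True, v9 = False, v10 = True, v11 = True, v13 = False works.
Every clause has at least one true literal under this assignment.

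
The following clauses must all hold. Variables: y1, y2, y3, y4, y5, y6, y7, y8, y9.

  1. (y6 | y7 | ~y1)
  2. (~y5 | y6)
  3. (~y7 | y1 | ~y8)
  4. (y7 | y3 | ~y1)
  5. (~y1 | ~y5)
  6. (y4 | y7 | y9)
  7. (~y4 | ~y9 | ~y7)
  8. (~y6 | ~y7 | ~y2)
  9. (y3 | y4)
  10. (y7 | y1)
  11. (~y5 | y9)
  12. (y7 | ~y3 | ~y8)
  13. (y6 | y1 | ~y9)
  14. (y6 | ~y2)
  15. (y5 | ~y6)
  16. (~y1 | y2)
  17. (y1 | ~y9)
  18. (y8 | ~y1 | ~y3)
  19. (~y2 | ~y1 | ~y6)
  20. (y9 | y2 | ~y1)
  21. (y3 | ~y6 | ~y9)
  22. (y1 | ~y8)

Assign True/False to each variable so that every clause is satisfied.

y1=0, y2=0, y3=0, y4=1, y5=0, y6=0, y7=1, y8=0, y9=0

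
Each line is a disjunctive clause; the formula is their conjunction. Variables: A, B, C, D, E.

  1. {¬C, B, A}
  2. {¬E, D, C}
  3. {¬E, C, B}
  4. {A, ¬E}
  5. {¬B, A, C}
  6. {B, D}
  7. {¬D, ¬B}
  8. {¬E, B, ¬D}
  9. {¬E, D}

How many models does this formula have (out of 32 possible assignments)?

6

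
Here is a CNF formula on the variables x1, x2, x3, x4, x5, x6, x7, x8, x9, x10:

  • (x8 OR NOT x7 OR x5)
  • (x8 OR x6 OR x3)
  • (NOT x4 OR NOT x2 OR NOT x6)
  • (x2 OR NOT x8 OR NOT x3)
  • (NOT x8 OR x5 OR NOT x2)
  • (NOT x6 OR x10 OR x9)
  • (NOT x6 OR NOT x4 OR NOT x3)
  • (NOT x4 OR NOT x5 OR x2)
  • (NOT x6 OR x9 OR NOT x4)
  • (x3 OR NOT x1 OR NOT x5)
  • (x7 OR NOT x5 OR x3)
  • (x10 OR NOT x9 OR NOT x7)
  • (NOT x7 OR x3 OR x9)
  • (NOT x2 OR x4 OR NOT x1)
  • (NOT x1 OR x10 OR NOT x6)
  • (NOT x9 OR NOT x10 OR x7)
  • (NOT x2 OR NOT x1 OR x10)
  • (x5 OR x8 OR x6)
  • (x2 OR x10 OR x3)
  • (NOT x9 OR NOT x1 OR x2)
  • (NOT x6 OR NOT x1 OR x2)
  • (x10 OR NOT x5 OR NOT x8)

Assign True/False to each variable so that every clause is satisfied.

x1 = 0, x2 = 0, x3 = 1, x4 = 0, x5 = 1, x6 = 1, x7 = 1, x8 = 0, x9 = 0, x10 = 1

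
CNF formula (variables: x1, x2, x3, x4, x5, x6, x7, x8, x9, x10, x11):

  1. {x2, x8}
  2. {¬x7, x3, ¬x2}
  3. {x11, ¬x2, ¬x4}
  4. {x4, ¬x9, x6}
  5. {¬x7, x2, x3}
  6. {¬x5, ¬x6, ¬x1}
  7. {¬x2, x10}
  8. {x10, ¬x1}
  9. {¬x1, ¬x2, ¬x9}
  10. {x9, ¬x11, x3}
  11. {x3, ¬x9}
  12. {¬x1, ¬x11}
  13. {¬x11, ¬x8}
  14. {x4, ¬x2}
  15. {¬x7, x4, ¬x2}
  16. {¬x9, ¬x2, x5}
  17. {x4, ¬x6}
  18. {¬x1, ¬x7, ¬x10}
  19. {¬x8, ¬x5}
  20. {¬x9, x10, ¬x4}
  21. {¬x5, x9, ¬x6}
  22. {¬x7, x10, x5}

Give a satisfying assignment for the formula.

x1=True  x2=False  x3=True  x4=False  x5=False  x6=False  x7=False  x8=True  x9=False  x10=True  x11=False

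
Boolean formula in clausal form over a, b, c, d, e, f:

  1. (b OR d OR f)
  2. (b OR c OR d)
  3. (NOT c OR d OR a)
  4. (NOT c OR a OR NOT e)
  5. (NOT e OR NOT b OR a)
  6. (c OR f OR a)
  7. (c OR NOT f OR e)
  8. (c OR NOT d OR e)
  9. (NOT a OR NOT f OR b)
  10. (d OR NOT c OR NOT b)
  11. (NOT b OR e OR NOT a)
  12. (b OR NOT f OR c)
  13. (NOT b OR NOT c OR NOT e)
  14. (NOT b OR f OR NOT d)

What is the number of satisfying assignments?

9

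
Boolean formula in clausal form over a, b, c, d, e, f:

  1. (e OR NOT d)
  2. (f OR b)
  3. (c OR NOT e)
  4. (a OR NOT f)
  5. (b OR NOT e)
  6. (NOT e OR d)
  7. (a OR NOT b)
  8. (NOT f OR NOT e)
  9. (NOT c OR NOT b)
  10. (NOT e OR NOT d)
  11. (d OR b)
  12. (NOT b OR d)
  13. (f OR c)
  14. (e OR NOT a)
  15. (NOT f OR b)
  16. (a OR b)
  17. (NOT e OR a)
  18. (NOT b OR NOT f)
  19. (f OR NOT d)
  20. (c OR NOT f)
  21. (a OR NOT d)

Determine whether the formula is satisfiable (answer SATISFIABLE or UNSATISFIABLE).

UNSATISFIABLE

b = True:
  propagation gives a=True, c=False, e=False; an empty clause results — contradiction.
b = False:
  propagation gives f=True; an empty clause results — contradiction.
Every branch closes, so no satisfying assignment exists.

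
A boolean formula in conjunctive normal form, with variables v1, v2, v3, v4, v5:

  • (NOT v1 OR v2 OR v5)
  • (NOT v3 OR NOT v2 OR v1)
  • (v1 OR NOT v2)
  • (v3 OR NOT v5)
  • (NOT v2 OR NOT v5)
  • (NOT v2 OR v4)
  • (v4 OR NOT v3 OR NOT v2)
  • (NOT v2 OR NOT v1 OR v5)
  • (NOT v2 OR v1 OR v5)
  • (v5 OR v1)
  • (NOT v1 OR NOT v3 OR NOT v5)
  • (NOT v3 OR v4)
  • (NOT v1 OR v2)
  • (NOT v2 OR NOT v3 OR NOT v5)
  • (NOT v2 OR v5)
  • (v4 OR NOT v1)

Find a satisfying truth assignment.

v1 = F, v2 = F, v3 = T, v4 = T, v5 = T

Check each clause:
  1. (v5 OR NOT v1 OR v2) — v5 is true.
  2. (v1 OR NOT v2 OR NOT v3) — NOT v2 is true.
  3. (NOT v2 OR v1) — NOT v2 is true.
  4. (NOT v5 OR v3) — v3 is true.
  5. (NOT v2 OR NOT v5) — NOT v2 is true.
  6. (v4 OR NOT v2) — v4 is true.
  7. (v4 OR NOT v2 OR NOT v3) — v4 is true.
  8. (NOT v2 OR NOT v1 OR v5) — v5 is true.
  9. (v1 OR NOT v2 OR v5) — v5 is true.
  10. (v5 OR v1) — v5 is true.
  11. (NOT v1 OR NOT v3 OR NOT v5) — NOT v1 is true.
  12. (v4 OR NOT v3) — v4 is true.
  13. (v2 OR NOT v1) — NOT v1 is true.
  14. (NOT v5 OR NOT v2 OR NOT v3) — NOT v2 is true.
  15. (v5 OR NOT v2) — v5 is true.
  16. (NOT v1 OR v4) — v4 is true.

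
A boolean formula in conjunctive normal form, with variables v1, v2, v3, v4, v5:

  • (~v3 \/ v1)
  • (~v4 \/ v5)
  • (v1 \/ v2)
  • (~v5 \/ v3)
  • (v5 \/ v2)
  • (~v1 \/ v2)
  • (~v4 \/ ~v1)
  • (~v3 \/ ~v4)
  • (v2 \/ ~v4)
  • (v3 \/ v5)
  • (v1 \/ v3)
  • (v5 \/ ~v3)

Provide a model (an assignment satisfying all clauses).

v1=T  v2=T  v3=T  v4=F  v5=T

Pure literal: v2 appears only positively; assign v2 = True.
v4 occurs only negated in the remaining clauses — set v4 = False.
Set v1 = True and propagate.
For the remaining variables, v3 = True, v5 = True works.
Every clause has at least one true literal under this assignment.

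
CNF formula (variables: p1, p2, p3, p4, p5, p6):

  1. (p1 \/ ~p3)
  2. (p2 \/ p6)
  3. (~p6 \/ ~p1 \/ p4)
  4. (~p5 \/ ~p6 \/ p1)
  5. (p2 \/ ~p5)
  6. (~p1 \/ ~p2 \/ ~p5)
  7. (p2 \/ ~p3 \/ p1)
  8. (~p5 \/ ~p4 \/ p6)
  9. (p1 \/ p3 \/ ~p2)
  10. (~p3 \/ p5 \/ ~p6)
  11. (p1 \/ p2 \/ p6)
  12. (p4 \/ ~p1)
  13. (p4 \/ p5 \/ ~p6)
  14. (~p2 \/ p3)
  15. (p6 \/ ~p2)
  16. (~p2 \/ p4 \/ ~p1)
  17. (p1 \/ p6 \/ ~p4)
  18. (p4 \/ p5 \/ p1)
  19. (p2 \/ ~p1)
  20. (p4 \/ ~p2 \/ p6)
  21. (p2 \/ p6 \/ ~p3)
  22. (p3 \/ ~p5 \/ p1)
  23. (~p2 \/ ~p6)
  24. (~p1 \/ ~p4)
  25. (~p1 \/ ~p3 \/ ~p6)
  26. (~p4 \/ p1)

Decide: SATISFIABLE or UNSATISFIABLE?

UNSATISFIABLE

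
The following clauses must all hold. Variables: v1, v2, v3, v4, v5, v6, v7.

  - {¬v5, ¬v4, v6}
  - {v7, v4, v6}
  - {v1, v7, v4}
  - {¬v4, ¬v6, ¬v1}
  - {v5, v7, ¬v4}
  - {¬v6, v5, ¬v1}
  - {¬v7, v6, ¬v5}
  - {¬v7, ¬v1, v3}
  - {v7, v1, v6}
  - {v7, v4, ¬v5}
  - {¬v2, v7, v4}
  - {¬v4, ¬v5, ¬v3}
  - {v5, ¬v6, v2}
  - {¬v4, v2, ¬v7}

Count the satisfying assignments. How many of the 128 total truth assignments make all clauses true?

Split on v4, then v7.
  v4=T, v7=T: 6 of the 32 assignments to (v1,v2,v3,v5,v6) work.
  v4=T, v7=F: remaining (v1,v2,v3,v5,v6) ∈ {(F,F,F,T,T); (F,T,F,T,T)} — 2.
  v4=F, v7=T: 14 of the 32 assignments to (v1,v2,v3,v5,v6) work.
  v4=F, v7=F: a clause becomes empty — 0.
Total: 6 + 2 + 14 + 0 = 22.

22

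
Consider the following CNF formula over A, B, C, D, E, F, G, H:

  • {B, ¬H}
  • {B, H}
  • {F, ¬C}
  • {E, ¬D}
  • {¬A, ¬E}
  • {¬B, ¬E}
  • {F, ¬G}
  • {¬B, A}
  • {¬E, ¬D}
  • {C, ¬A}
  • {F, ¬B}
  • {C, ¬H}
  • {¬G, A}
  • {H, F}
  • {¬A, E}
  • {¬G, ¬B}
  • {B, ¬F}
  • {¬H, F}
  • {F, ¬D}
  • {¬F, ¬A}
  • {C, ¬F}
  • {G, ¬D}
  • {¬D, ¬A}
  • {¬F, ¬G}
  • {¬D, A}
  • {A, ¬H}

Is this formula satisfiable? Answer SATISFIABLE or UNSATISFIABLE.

UNSATISFIABLE

F = True:
  propagation gives B=True, E=False, D=False, A=True; an empty clause results — contradiction.
F = False:
  propagation gives C=False, G=False, A=False, B=False; an empty clause results — contradiction.
Every branch closes, so no satisfying assignment exists.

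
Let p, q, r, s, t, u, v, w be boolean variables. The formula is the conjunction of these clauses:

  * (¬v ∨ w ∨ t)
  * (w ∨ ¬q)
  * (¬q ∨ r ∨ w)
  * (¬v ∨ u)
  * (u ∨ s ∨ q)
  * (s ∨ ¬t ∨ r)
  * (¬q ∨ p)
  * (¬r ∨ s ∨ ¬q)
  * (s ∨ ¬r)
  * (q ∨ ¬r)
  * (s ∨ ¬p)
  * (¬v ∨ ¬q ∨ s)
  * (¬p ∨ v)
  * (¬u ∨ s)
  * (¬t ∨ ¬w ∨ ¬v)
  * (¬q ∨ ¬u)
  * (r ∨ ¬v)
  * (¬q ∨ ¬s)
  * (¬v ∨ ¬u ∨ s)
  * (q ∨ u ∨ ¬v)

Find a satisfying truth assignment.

p=0, q=0, r=0, s=1, t=1, u=1, v=0, w=0

Branch on p: take p = False.
  then q is forced to False.
  then r is forced to False.
  then v is forced to False.
For the remaining variables, s = True, t = True, u = True, w = False works.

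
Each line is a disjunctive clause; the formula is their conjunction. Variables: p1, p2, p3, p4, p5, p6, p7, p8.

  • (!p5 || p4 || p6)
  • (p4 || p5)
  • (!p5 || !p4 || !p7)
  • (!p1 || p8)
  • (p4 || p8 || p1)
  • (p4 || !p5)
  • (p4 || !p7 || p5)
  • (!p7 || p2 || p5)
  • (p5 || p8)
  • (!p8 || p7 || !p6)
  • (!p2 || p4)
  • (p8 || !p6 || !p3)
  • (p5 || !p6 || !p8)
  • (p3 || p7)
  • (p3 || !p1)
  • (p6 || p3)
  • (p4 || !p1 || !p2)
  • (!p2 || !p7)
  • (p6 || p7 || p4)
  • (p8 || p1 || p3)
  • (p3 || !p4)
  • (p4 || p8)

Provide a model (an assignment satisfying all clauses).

Branch on p1: take p1 = True.
  then p8 is forced to True.
  then p3 is forced to True.
For the remaining variables, p2 = True, p4 = True, p5 = False, p6 = False, p7 = False works.
Check each clause:
  1. (p4 || !p5 || p6) — !p5 is true.
  2. (p4 || p5) — p4 is true.
  3. (!p7 || !p4 || !p5) — !p7 is true.
  4. (!p1 || p8) — p8 is true.
  5. (p4 || p1 || p8) — p8 is true.
  6. (!p5 || p4) — !p5 is true.
  7. (!p7 || p4 || p5) — !p7 is true.
  8. (p5 || p2 || !p7) — !p7 is true.
  9. (p8 || p5) — p8 is true.
  10. (p7 || !p8 || !p6) — !p6 is true.
  11. (p4 || !p2) — p4 is true.
  12. (!p3 || p8 || !p6) — p8 is true.
  13. (!p6 || !p8 || p5) — !p6 is true.
  14. (p7 || p3) — p3 is true.
  15. (!p1 || p3) — p3 is true.
  16. (p3 || p6) — p3 is true.
  17. (!p1 || !p2 || p4) — p4 is true.
  18. (!p2 || !p7) — !p7 is true.
  19. (p4 || p7 || p6) — p4 is true.
  20. (p8 || p3 || p1) — p8 is true.
  21. (!p4 || p3) — p3 is true.
  22. (p4 || p8) — p8 is true.

p1=T  p2=T  p3=T  p4=T  p5=F  p6=F  p7=F  p8=T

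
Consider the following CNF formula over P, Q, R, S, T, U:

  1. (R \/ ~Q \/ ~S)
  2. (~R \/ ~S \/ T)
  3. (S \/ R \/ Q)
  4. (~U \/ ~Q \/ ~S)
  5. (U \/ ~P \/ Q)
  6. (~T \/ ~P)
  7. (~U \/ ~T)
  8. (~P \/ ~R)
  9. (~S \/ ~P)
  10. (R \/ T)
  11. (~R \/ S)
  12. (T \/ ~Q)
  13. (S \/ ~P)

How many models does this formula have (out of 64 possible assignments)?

Satisfying assignments:
  P=F Q=F R=F S=T T=T U=F
  P=F Q=F R=T S=T T=T U=F
  P=F Q=T R=F S=F T=T U=F
  P=F Q=T R=T S=T T=T U=F
Count: 4.

4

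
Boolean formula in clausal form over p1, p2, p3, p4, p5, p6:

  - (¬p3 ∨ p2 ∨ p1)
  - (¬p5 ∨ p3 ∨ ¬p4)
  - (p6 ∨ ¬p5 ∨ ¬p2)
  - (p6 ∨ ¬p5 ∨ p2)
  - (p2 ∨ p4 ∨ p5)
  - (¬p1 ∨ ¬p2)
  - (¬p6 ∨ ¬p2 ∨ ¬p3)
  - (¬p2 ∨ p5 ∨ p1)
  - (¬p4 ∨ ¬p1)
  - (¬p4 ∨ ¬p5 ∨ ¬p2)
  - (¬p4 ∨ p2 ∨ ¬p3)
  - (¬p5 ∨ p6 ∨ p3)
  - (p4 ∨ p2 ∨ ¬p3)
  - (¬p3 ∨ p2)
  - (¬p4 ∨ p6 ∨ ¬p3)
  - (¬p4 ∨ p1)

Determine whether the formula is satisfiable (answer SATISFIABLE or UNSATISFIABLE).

Try p1 = True.
  then p2 is forced to False.
  then p4 is forced to False.
  then p5 is forced to True.
  then p6 is forced to True.
  then p3 is forced to False.
Every clause has at least one true literal under this assignment.
So p1 = T  p2 = F  p3 = F  p4 = F  p5 = T  p6 = T is a satisfying assignment.

SATISFIABLE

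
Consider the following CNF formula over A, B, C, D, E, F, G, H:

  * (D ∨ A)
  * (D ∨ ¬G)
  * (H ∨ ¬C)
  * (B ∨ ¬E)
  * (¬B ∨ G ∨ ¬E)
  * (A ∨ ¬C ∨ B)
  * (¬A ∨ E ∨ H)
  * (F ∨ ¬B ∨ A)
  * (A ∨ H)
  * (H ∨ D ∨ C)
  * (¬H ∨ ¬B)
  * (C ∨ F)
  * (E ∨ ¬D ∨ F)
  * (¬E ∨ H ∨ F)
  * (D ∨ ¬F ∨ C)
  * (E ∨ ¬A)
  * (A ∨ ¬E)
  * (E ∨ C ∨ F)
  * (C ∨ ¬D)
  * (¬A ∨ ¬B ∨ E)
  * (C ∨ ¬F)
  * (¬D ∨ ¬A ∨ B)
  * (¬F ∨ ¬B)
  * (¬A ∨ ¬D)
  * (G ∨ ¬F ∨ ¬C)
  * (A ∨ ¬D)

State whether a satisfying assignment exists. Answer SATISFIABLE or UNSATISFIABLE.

A = True:
  propagation gives E=True, B=True, G=True, D=True; an empty clause results — contradiction.
A = False:
  propagation gives D=True; an empty clause results — contradiction.
Every branch closes, so no satisfying assignment exists.

UNSATISFIABLE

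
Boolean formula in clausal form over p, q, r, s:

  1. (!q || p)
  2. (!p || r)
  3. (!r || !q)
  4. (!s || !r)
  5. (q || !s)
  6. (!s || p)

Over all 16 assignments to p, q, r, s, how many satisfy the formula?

3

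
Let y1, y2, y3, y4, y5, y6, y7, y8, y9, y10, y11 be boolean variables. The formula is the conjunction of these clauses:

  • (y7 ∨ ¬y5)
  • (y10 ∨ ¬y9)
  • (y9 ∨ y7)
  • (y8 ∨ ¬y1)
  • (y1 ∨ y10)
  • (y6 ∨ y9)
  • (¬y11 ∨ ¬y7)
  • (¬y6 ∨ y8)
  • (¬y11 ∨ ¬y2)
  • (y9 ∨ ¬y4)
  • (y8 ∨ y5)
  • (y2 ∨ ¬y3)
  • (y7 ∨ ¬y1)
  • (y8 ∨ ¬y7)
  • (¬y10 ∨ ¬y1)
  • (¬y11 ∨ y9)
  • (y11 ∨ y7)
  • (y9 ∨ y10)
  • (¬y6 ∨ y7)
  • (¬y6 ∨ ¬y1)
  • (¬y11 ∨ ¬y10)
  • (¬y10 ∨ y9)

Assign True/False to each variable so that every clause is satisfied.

y1=0, y2=0, y3=0, y4=1, y5=0, y6=1, y7=1, y8=1, y9=1, y10=1, y11=0

y3 occurs only negated in the remaining clauses — set y3 = False.
Pure literal: y8 appears only positively; assign y8 = True.
Try y1 = False.
  then y10 is forced to True.
  then y11 is forced to False.
  then y7 is forced to True.
  then y9 is forced to True.
y2, y4, y5, y6 are now unconstrained; take y2 = False, y4 = True, y5 = False, y6 = True.
Every clause has at least one true literal under this assignment.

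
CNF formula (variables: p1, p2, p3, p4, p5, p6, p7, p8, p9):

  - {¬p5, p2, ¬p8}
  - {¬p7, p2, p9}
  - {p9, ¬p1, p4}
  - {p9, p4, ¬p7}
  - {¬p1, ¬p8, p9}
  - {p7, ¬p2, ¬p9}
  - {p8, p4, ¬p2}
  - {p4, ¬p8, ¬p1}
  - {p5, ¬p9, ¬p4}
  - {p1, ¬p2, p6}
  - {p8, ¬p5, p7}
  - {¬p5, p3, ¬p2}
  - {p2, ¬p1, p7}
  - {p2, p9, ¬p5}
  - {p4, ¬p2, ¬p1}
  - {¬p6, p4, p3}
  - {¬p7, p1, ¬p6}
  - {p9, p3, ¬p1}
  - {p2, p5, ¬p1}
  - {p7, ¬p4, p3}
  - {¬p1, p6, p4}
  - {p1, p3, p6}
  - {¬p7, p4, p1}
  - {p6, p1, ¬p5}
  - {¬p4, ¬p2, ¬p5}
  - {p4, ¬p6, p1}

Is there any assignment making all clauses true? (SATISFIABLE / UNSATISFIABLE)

SATISFIABLE

p3 occurs only positively in the remaining clauses — set p3 = True.
Set p1 = False and propagate.
The remaining clauses are satisfied by p2 = False, p4 = False, p5 = False, p6 = False, p7 = False, p8 = False, p9 = True.
Every clause has at least one true literal under this assignment.
So p1 = False  p2 = False  p3 = True  p4 = False  p5 = False  p6 = False  p7 = False  p8 = False  p9 = True is a satisfying assignment.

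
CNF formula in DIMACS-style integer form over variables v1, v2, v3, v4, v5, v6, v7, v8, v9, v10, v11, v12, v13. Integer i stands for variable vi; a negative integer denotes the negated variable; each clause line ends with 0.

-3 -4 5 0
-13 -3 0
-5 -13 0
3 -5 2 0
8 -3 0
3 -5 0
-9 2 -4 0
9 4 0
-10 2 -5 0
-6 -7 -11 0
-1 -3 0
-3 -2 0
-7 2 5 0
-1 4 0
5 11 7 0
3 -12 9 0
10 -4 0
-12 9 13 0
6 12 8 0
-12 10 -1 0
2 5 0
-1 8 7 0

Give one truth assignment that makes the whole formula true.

Pure literal: v1 appears only negated; assign v1 = False.
Branch on v2: take v2 = True.
  then v3 is forced to False.
  then v5 is forced to False.
Branch on v4: take v4 = True.
  then v10 is forced to True.
The remaining clauses are satisfied by v6 = True, v7 = False, v8 = False, v9 = False, v11 = True, v12 = False, v13 = True.

v1=F, v2=T, v3=F, v4=T, v5=F, v6=T, v7=F, v8=F, v9=F, v10=T, v11=T, v12=F, v13=T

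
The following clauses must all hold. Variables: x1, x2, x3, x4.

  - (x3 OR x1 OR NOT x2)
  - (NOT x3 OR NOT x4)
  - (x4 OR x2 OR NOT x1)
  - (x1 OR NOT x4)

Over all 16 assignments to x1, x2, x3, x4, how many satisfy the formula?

7

Split on x1, then x4.
  x1=T, x4=T: remaining (x2,x3) ∈ {(F,F); (T,F)} — 2.
  x1=T, x4=F: remaining (x2,x3) ∈ {(T,F); (T,T)} — 2.
  x1=F, x4=T: a clause becomes empty — 0.
  x1=F, x4=F: remaining (x2,x3) ∈ {(F,F); (F,T); (T,T)} — 3.
Total: 2 + 2 + 0 + 3 = 7.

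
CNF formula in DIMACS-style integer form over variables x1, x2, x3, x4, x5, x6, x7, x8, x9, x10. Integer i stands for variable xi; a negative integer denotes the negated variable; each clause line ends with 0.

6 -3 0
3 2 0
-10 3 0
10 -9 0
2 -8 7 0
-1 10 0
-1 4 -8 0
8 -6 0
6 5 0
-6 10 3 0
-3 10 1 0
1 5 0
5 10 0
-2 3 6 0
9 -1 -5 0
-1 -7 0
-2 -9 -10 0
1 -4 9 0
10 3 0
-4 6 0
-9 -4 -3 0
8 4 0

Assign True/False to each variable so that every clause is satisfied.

x1 = 1, x2 = 1, x3 = 1, x4 = 1, x5 = 0, x6 = 1, x7 = 0, x8 = 1, x9 = 0, x10 = 1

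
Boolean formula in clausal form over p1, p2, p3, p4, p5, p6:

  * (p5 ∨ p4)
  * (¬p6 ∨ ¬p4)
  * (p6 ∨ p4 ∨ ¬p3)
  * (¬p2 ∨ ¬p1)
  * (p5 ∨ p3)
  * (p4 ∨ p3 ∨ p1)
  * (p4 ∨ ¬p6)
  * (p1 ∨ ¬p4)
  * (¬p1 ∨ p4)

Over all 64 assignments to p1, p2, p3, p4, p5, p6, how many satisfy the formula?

3

Satisfying assignments:
  p1=T p2=F p3=F p4=T p5=T p6=F
  p1=T p2=F p3=T p4=T p5=F p6=F
  p1=T p2=F p3=T p4=T p5=T p6=F
Count: 3.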